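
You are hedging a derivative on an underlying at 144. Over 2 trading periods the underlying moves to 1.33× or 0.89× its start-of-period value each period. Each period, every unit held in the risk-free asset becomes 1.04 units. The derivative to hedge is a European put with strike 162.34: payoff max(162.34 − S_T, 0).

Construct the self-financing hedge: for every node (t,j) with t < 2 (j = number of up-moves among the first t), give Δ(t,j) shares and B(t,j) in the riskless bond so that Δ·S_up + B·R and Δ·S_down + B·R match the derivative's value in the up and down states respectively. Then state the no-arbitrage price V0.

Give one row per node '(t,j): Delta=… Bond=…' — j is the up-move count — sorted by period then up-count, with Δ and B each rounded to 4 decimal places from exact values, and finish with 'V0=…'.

No-arbitrage ⇒ martingale measure with p* = (R−d)/(u−d) = 0.3409.
At expiry t=2: V(2,0)=48.2776, V(2,1)=0.0000, V(2,2)=0.0000
Node (1,0) S=128.1600: V=(p*·0.0000+(1−p*)·48.2776)/1.04=30.5955; Δ=(0.0000−48.2776)/(170.4528−114.0624)=-0.8561; B=V−Δ·S=140.3173
Node (1,1) S=191.5200: V=(p*·0.0000+(1−p*)·0.0000)/1.04=0.0000; Δ=(0.0000−0.0000)/(254.7216−170.4528)=0.0000; B=V−Δ·S=0.0000
Node (0,0) S=144.0000: V=(p*·0.0000+(1−p*)·30.5955)/1.04=19.3896; Δ=(0.0000−30.5955)/(191.5200−128.1600)=-0.4829; B=V−Δ·S=88.9249
Root portfolio cost Δ·144+B reproduces V0=19.3896.

(0,0): Delta=-0.4829 Bond=88.9249
(1,0): Delta=-0.8561 Bond=140.3173
(1,1): Delta=0.0000 Bond=0.0000
V0=19.3896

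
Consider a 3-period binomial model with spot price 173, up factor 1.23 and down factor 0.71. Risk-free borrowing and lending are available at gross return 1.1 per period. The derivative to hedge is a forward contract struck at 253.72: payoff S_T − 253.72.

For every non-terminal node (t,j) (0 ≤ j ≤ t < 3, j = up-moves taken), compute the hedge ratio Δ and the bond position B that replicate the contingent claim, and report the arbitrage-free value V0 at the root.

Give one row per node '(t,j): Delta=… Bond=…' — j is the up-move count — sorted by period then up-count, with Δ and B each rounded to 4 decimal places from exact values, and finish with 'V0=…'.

The replicating-portfolio and risk-neutral prices coincide; use p* = (1.1−0.71)/(1.23−0.71) = 0.7500 for the latter.
Terminal values V(3,·): V(3,0)=-191.8014, V(3,1)=-146.4526, V(3,2)=-67.8905, V(3,3)=68.2100
(2,0): S=87.2093. Δ = (V_up−V_dn)/(S_up−S_dn) = (-146.4526−-191.8014)/(107.2674−61.9186) = 1.0000. V = [p*·-146.4526 + (1−p*)·-191.8014]/1.1 = -143.4452. B = V − Δ·S = -230.6545.
(2,1): S=151.0809. Δ = (V_up−V_dn)/(S_up−S_dn) = (-67.8905−-146.4526)/(185.8295−107.2674) = 1.0000. V = [p*·-67.8905 + (1−p*)·-146.4526]/1.1 = -79.5736. B = V − Δ·S = -230.6545.
(2,2): S=261.7317. Δ = (V_up−V_dn)/(S_up−S_dn) = (68.2100−-67.8905)/(321.9300−185.8295) = 1.0000. V = [p*·68.2100 + (1−p*)·-67.8905]/1.1 = 31.0772. B = V − Δ·S = -230.6545.
(1,0): S=122.8300. Δ = (V_up−V_dn)/(S_up−S_dn) = (-79.5736−-143.4452)/(151.0809−87.2093) = 1.0000. V = [p*·-79.5736 + (1−p*)·-143.4452]/1.1 = -86.8560. B = V − Δ·S = -209.6860.
(1,1): S=212.7900. Δ = (V_up−V_dn)/(S_up−S_dn) = (31.0772−-79.5736)/(261.7317−151.0809) = 1.0000. V = [p*·31.0772 + (1−p*)·-79.5736]/1.1 = 3.1040. B = V − Δ·S = -209.6860.
(0,0): S=173.0000. Δ = (V_up−V_dn)/(S_up−S_dn) = (3.1040−-86.8560)/(212.7900−122.8300) = 1.0000. V = [p*·3.1040 + (1−p*)·-86.8560]/1.1 = -17.6236. B = V − Δ·S = -190.6236.
The time-0 hedge costs -17.6236, which is the no-arbitrage price.

(0,0): Delta=1.0000 Bond=-190.6236
(1,0): Delta=1.0000 Bond=-209.6860
(1,1): Delta=1.0000 Bond=-209.6860
(2,0): Delta=1.0000 Bond=-230.6545
(2,1): Delta=1.0000 Bond=-230.6545
(2,2): Delta=1.0000 Bond=-230.6545
V0=-17.6236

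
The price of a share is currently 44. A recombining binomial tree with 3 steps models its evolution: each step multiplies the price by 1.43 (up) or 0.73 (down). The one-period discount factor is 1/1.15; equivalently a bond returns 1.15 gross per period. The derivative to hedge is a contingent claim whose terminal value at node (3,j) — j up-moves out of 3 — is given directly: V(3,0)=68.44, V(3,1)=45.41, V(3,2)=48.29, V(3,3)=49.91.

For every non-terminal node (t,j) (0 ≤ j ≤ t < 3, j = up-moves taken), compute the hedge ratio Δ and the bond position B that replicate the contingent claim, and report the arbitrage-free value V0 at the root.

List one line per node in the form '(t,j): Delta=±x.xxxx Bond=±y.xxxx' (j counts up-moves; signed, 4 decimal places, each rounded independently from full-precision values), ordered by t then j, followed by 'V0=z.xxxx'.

(0,0): Delta=-0.0422 Bond=34.1412
(1,0): Delta=-0.2894 Bond=47.2036
(1,1): Delta=0.0419 Bond=33.9682
(2,0): Delta=-1.4031 Bond=80.3974
(2,1): Delta=0.0896 Bond=36.8753
(2,2): Delta=0.0257 Bond=40.5222
V0=32.2841

Under the risk-neutral measure, an up-move has probability p* = (R−d)/(u−d) = 0.6000 and values discount at R = 1.15.
Terminal values V(3,·): V(3,0)=68.4400, V(3,1)=45.4100, V(3,2)=48.2900, V(3,3)=49.9100
  t=2,j=0: stock 23.4476 → up 33.5301 (V=45.4100), down 17.1167 (V=68.4400). Price 47.4974; hedge Δ=-1.4031, bond B=80.3974.
  t=2,j=1: stock 45.9316 → up 65.6822 (V=48.2900), down 33.5301 (V=45.4100). Price 40.9896; hedge Δ=0.0896, bond B=36.8753.
  t=2,j=2: stock 89.9756 → up 128.6651 (V=49.9100), down 65.6822 (V=48.2900). Price 42.8365; hedge Δ=0.0257, bond B=40.5222.
  t=1,j=0: stock 32.1200 → up 45.9316 (V=40.9896), down 23.4476 (V=47.4974). Price 37.9067; hedge Δ=-0.2894, bond B=47.2036.
  t=1,j=1: stock 62.9200 → up 89.9756 (V=42.8365), down 45.9316 (V=40.9896). Price 36.6067; hedge Δ=0.0419, bond B=33.9682.
  t=0,j=0: stock 44.0000 → up 62.9200 (V=36.6067), down 32.1200 (V=37.9067). Price 32.2841; hedge Δ=-0.0422, bond B=34.1412.
Root portfolio cost Δ·44+B reproduces V0=32.2841.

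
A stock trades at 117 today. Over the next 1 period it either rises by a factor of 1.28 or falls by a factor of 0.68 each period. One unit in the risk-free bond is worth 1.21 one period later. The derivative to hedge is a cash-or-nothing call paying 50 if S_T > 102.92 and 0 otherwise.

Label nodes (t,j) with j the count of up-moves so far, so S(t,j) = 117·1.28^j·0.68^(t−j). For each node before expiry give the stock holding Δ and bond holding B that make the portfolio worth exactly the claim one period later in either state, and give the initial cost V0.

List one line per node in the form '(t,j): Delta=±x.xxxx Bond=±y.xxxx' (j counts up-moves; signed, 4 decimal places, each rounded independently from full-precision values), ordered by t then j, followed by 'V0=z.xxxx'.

(0,0): Delta=0.7123 Bond=-46.8320
V0=36.5014

Under the risk-neutral measure, an up-move has probability p* = (R−d)/(u−d) = 0.8833 and values discount at R = 1.21.
At expiry t=1: V(1,0)=0.0000, V(1,1)=50.0000
Node (0,0) S=117.0000: V=(p*·50.0000+(1−p*)·0.0000)/1.21=36.5014; Δ=(50.0000−0.0000)/(149.7600−79.5600)=0.7123; B=V−Δ·S=-46.8320
The time-0 hedge costs 36.5014, which is the no-arbitrage price.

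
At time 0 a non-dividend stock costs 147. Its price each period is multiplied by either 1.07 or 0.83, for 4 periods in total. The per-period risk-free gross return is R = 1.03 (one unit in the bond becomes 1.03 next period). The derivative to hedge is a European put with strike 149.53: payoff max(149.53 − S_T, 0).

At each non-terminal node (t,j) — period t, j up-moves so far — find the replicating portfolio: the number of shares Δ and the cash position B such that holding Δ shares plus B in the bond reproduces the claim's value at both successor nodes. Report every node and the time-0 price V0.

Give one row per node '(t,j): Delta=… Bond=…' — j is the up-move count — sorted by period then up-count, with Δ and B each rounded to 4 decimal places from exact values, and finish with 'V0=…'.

Since d<R<u, set p* = (R−d)/(u−d) = 0.8333; price each node as the discounted p*-expectation of its children.
Terminal values V(4,·): V(4,0)=79.7663, V(4,1)=59.5936, V(4,2)=33.5879, V(4,3)=0.0625, V(4,4)=0.0000
  t=3,j=0: stock 84.0527 → up 89.9364 (V=59.5936), down 69.7637 (V=79.7663). Price 61.1221; hedge Δ=-1.0000, bond B=145.1748.
  t=3,j=1: stock 108.3571 → up 115.9421 (V=33.5879), down 89.9364 (V=59.5936). Price 36.8177; hedge Δ=-1.0000, bond B=145.1748.
  t=3,j=2: stock 139.6892 → up 149.4675 (V=0.0625), down 115.9421 (V=33.5879). Price 5.4855; hedge Δ=-1.0000, bond B=145.1748.
  t=3,j=3: stock 180.0813 → up 192.6870 (V=0.0000), down 149.4675 (V=0.0625). Price 0.0101; hedge Δ=-0.0014, bond B=0.2705.
  t=2,j=0: stock 101.2683 → up 108.3571 (V=36.8177), down 84.0527 (V=61.1221). Price 39.6781; hedge Δ=-1.0000, bond B=140.9464.
  t=2,j=1: stock 130.5507 → up 139.6892 (V=5.4855), down 108.3571 (V=36.8177). Price 10.3957; hedge Δ=-1.0000, bond B=140.9464.
  t=2,j=2: stock 168.3003 → up 180.0813 (V=0.0101), down 139.6892 (V=5.4855). Price 0.8958; hedge Δ=-0.1356, bond B=23.7099.
  t=1,j=0: stock 122.0100 → up 130.5507 (V=10.3957), down 101.2683 (V=39.6781). Price 14.8311; hedge Δ=-1.0000, bond B=136.8411.
  t=1,j=1: stock 157.2900 → up 168.3003 (V=0.8958), down 130.5507 (V=10.3957). Price 2.4069; hedge Δ=-0.2517, bond B=41.9897.
  t=0,j=0: stock 147.0000 → up 157.2900 (V=2.4069), down 122.0100 (V=14.8311). Price 4.3472; hedge Δ=-0.3522, bond B=56.1148.
Root portfolio cost Δ·147+B reproduces V0=4.3472.

(0,0): Delta=-0.3522 Bond=56.1148
(1,0): Delta=-1.0000 Bond=136.8411
(1,1): Delta=-0.2517 Bond=41.9897
(2,0): Delta=-1.0000 Bond=140.9464
(2,1): Delta=-1.0000 Bond=140.9464
(2,2): Delta=-0.1356 Bond=23.7099
(3,0): Delta=-1.0000 Bond=145.1748
(3,1): Delta=-1.0000 Bond=145.1748
(3,2): Delta=-1.0000 Bond=145.1748
(3,3): Delta=-0.0014 Bond=0.2705
V0=4.3472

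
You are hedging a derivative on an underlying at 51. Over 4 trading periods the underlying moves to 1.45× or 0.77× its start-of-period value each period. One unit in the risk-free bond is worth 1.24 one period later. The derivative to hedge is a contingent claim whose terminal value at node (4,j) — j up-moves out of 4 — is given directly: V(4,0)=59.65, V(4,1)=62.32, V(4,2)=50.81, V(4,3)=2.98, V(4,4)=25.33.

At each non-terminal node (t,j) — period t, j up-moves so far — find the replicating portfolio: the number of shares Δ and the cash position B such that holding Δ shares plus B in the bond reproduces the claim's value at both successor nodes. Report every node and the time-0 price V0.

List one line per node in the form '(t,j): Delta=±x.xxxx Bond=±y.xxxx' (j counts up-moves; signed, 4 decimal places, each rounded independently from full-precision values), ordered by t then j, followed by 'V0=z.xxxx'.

Under the risk-neutral measure, an up-move has probability p* = (R−d)/(u−d) = 0.6912 and values discount at R = 1.24.
Terminal values V(4,·): V(4,0)=59.6500, V(4,1)=62.3200, V(4,2)=50.8100, V(4,3)=2.9800, V(4,4)=25.3300
Node (3,0) S=23.2832: V=(p*·62.3200+(1−p*)·59.6500)/1.24=49.5931; Δ=(62.3200−59.6500)/(33.7606−17.9281)=0.1686; B=V−Δ·S=45.6666
Node (3,1) S=43.8450: V=(p*·50.8100+(1−p*)·62.3200)/1.24=43.8424; Δ=(50.8100−62.3200)/(63.5752−33.7606)=-0.3861; B=V−Δ·S=60.7689
Node (3,2) S=82.5652: V=(p*·2.9800+(1−p*)·50.8100)/1.24=14.3153; Δ=(2.9800−50.8100)/(119.7195−63.5752)=-0.8519; B=V−Δ·S=84.6536
Node (3,3) S=155.4799: V=(p*·25.3300+(1−p*)·2.9800)/1.24=14.8611; Δ=(25.3300−2.9800)/(225.4458−119.7195)=0.2114; B=V−Δ·S=-18.0065
Node (2,0) S=30.2379: V=(p*·43.8424+(1−p*)·49.5931)/1.24=36.7890; Δ=(43.8424−49.5931)/(43.8450−23.2832)=-0.2797; B=V−Δ·S=45.2459
Node (2,1) S=56.9415: V=(p*·14.3153+(1−p*)·43.8424)/1.24=18.8984; Δ=(14.3153−43.8424)/(82.5652−43.8450)=-0.7626; B=V−Δ·S=62.3205
Node (2,2) S=107.2275: V=(p*·14.8611+(1−p*)·14.3153)/1.24=11.8489; Δ=(14.8611−14.3153)/(155.4799−82.5652)=0.0075; B=V−Δ·S=11.0462
Node (1,0) S=39.2700: V=(p*·18.8984+(1−p*)·36.7890)/1.24=19.6963; Δ=(18.8984−36.7890)/(56.9415−30.2379)=-0.6700; B=V−Δ·S=46.0060
Node (1,1) S=73.9500: V=(p*·11.8489+(1−p*)·18.8984)/1.24=11.3112; Δ=(11.8489−18.8984)/(107.2275−56.9415)=-0.1402; B=V−Δ·S=21.6782
Node (0,0) S=51.0000: V=(p*·11.3112+(1−p*)·19.6963)/1.24=11.2103; Δ=(11.3112−19.6963)/(73.9500−39.2700)=-0.2418; B=V−Δ·S=23.5413
Root portfolio cost Δ·51+B reproduces V0=11.2103.

(0,0): Delta=-0.2418 Bond=23.5413
(1,0): Delta=-0.6700 Bond=46.0060
(1,1): Delta=-0.1402 Bond=21.6782
(2,0): Delta=-0.2797 Bond=45.2459
(2,1): Delta=-0.7626 Bond=62.3205
(2,2): Delta=0.0075 Bond=11.0462
(3,0): Delta=0.1686 Bond=45.6666
(3,1): Delta=-0.3861 Bond=60.7689
(3,2): Delta=-0.8519 Bond=84.6536
(3,3): Delta=0.2114 Bond=-18.0065
V0=11.2103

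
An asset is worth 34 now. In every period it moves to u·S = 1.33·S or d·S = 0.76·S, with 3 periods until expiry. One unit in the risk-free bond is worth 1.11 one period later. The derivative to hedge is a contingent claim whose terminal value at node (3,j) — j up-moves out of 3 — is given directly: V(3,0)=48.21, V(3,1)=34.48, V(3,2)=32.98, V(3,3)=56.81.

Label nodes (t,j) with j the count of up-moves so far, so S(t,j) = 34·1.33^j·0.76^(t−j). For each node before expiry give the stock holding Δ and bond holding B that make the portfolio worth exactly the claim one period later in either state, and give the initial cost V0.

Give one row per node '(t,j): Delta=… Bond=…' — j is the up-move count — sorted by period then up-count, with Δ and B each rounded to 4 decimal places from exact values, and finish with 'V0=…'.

(0,0): Delta=0.2608 Bond=20.2212
(1,0): Delta=-0.3805 Bond=39.0172
(1,1): Delta=0.4912 Bond=12.0290
(2,0): Delta=-1.2266 Bond=59.9249
(2,1): Delta=-0.0766 Bond=32.8649
(2,2): Delta=0.6951 Bond=1.0871
V0=29.0899

Since d<R<u, set p* = (R−d)/(u−d) = 0.6140; price each node as the discounted p*-expectation of its children.
Terminal values V(3,·): V(3,0)=48.2100, V(3,1)=34.4800, V(3,2)=32.9800, V(3,3)=56.8100
  t=2,j=0: stock 19.6384 → up 26.1191 (V=34.4800), down 14.9252 (V=48.2100). Price 35.8372; hedge Δ=-1.2266, bond B=59.9249.
  t=2,j=1: stock 34.3672 → up 45.7084 (V=32.9800), down 26.1191 (V=34.4800). Price 30.2333; hedge Δ=-0.0766, bond B=32.8649.
  t=2,j=2: stock 60.1426 → up 79.9897 (V=56.8100), down 45.7084 (V=32.9800). Price 42.8941; hedge Δ=0.6951, bond B=1.0871.
  t=1,j=0: stock 25.8400 → up 34.3672 (V=30.2333), down 19.6384 (V=35.8372). Price 29.1858; hedge Δ=-0.3805, bond B=39.0172.
  t=1,j=1: stock 45.2200 → up 60.1426 (V=42.8941), down 34.3672 (V=30.2333). Price 34.2410; hedge Δ=0.4912, bond B=12.0290.
  t=0,j=0: stock 34.0000 → up 45.2200 (V=34.2410), down 25.8400 (V=29.1858). Price 29.0899; hedge Δ=0.2608, bond B=20.2212.
Root portfolio cost Δ·34+B reproduces V0=29.0899.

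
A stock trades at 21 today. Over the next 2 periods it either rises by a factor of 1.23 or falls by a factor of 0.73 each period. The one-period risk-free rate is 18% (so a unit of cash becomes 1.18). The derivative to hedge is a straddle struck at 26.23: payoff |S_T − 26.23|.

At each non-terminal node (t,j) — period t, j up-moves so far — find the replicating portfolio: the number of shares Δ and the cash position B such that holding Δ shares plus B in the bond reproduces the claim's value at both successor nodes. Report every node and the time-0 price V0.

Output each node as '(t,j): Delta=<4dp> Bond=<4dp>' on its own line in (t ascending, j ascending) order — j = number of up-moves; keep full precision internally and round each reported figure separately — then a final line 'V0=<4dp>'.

The replicating-portfolio and risk-neutral prices coincide; use p* = (1.18−0.73)/(1.23−0.73) = 0.9000 for the latter.
At expiry t=2: V(2,0)=15.0391, V(2,1)=7.3741, V(2,2)=5.5409
  t=1,j=0: stock 15.3300 → up 18.8559 (V=7.3741), down 11.1909 (V=15.0391). Price 6.8988; hedge Δ=-1.0000, bond B=22.2288.
  t=1,j=1: stock 25.8300 → up 31.7709 (V=5.5409), down 18.8559 (V=7.3741). Price 4.8510; hedge Δ=-0.1419, bond B=8.5174.
  t=0,j=0: stock 21.0000 → up 25.8300 (V=4.8510), down 15.3300 (V=6.8988). Price 4.2846; hedge Δ=-0.1950, bond B=8.3801.
The time-0 hedge costs 4.2846, which is the no-arbitrage price.

(0,0): Delta=-0.1950 Bond=8.3801
(1,0): Delta=-1.0000 Bond=22.2288
(1,1): Delta=-0.1419 Bond=8.5174
V0=4.2846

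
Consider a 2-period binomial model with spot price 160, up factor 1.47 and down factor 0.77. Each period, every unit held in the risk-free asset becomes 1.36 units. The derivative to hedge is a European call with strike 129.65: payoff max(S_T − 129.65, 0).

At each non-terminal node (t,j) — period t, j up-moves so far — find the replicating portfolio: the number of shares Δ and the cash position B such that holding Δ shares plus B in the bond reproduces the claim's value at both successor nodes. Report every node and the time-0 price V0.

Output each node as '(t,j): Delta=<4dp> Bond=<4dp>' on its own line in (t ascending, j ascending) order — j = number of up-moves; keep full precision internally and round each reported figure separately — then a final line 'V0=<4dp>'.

(0,0): Delta=0.9641 Bond=-63.8898
(1,0): Delta=0.5966 Bond=-41.6172
(1,1): Delta=1.0000 Bond=-95.3309
V0=90.3682

The replicating-portfolio and risk-neutral prices coincide; use p* = (1.36−0.77)/(1.47−0.77) = 0.8429 for the latter.
Terminal values V(2,·): V(2,0)=0.0000, V(2,1)=51.4540, V(2,2)=216.0940
Node (1,0) S=123.2000: V=(p*·51.4540+(1−p*)·0.0000)/1.36=31.8885; Δ=(51.4540−0.0000)/(181.1040−94.8640)=0.5966; B=V−Δ·S=-41.6172
Node (1,1) S=235.2000: V=(p*·216.0940+(1−p*)·51.4540)/1.36=139.8691; Δ=(216.0940−51.4540)/(345.7440−181.1040)=1.0000; B=V−Δ·S=-95.3309
Node (0,0) S=160.0000: V=(p*·139.8691+(1−p*)·31.8885)/1.36=90.3682; Δ=(139.8691−31.8885)/(235.2000−123.2000)=0.9641; B=V−Δ·S=-63.8898
Check: Δ(0,0)·S0 + B(0,0) = 90.3682 = V0.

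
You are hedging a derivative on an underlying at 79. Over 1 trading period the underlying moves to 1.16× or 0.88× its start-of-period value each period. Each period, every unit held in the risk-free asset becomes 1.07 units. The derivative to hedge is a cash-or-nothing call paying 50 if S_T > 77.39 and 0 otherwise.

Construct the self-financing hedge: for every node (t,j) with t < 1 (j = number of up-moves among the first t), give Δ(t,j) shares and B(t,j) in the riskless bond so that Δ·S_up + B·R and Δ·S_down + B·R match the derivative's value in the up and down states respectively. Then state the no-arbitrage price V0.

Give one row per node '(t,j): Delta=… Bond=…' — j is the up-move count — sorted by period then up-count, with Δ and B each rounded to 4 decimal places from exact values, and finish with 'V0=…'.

Since d<R<u, set p* = (R−d)/(u−d) = 0.6786; price each node as the discounted p*-expectation of its children.
At expiry t=1: V(1,0)=0.0000, V(1,1)=50.0000
(0,0): S=79.0000. Δ = (V_up−V_dn)/(S_up−S_dn) = (50.0000−0.0000)/(91.6400−69.5200) = 2.2604. V = [p*·50.0000 + (1−p*)·0.0000]/1.07 = 31.7089. B = V − Δ·S = -146.8625.
Root portfolio cost Δ·79+B reproduces V0=31.7089.

(0,0): Delta=2.2604 Bond=-146.8625
V0=31.7089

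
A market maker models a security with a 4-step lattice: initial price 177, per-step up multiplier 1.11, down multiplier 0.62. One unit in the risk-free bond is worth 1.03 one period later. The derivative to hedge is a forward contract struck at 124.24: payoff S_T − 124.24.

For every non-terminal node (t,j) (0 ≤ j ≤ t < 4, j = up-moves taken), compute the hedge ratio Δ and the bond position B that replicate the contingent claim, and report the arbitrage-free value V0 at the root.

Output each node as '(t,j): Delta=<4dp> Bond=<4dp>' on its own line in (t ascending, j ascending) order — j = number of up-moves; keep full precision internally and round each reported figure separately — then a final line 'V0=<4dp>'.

Since d<R<u, set p* = (R−d)/(u−d) = 0.8367; price each node as the discounted p*-expectation of its children.
At expiry t=4: V(4,0)=-98.0859, V(4,1)=-77.4157, V(4,2)=-40.4094, V(4,3)=25.8438, V(4,4)=144.4585
Node (3,0) S=42.1841: V=(p*·-77.4157+(1−p*)·-98.0859)/1.03=-78.4373; Δ=(-77.4157−-98.0859)/(46.8243−26.1541)=1.0000; B=V−Δ·S=-120.6214
Node (3,1) S=75.5231: V=(p*·-40.4094+(1−p*)·-77.4157)/1.03=-45.0983; Δ=(-40.4094−-77.4157)/(83.8306−46.8243)=1.0000; B=V−Δ·S=-120.6214
Node (3,2) S=135.2107: V=(p*·25.8438+(1−p*)·-40.4094)/1.03=14.5893; Δ=(25.8438−-40.4094)/(150.0838−83.8306)=1.0000; B=V−Δ·S=-120.6214
Node (3,3) S=242.0707: V=(p*·144.4585+(1−p*)·25.8438)/1.03=121.4493; Δ=(144.4585−25.8438)/(268.6985−150.0838)=1.0000; B=V−Δ·S=-120.6214
Node (2,0) S=68.0388: V=(p*·-45.0983+(1−p*)·-78.4373)/1.03=-49.0693; Δ=(-45.0983−-78.4373)/(75.5231−42.1841)=1.0000; B=V−Δ·S=-117.1081
Node (2,1) S=121.8114: V=(p*·14.5893+(1−p*)·-45.0983)/1.03=4.7033; Δ=(14.5893−-45.0983)/(135.2107−75.5231)=1.0000; B=V−Δ·S=-117.1081
Node (2,2) S=218.0817: V=(p*·121.4493+(1−p*)·14.5893)/1.03=100.9736; Δ=(121.4493−14.5893)/(242.0707−135.2107)=1.0000; B=V−Δ·S=-117.1081
Node (1,0) S=109.7400: V=(p*·4.7033+(1−p*)·-49.0693)/1.03=-3.9572; Δ=(4.7033−-49.0693)/(121.8114−68.0388)=1.0000; B=V−Δ·S=-113.6972
Node (1,1) S=196.4700: V=(p*·100.9736+(1−p*)·4.7033)/1.03=82.7728; Δ=(100.9736−4.7033)/(218.0817−121.8114)=1.0000; B=V−Δ·S=-113.6972
Node (0,0) S=177.0000: V=(p*·82.7728+(1−p*)·-3.9572)/1.03=66.6144; Δ=(82.7728−-3.9572)/(196.4700−109.7400)=1.0000; B=V−Δ·S=-110.3856
The time-0 hedge costs 66.6144, which is the no-arbitrage price.

(0,0): Delta=1.0000 Bond=-110.3856
(1,0): Delta=1.0000 Bond=-113.6972
(1,1): Delta=1.0000 Bond=-113.6972
(2,0): Delta=1.0000 Bond=-117.1081
(2,1): Delta=1.0000 Bond=-117.1081
(2,2): Delta=1.0000 Bond=-117.1081
(3,0): Delta=1.0000 Bond=-120.6214
(3,1): Delta=1.0000 Bond=-120.6214
(3,2): Delta=1.0000 Bond=-120.6214
(3,3): Delta=1.0000 Bond=-120.6214
V0=66.6144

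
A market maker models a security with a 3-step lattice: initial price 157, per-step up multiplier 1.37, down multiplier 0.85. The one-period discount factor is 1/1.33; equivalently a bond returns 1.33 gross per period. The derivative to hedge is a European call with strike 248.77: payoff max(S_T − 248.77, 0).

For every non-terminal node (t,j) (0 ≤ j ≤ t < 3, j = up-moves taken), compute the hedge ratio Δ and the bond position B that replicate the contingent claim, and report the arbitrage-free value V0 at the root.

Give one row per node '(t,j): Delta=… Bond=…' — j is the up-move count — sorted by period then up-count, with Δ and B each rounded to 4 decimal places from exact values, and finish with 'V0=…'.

The replicating-portfolio and risk-neutral prices coincide; use p* = (1.33−0.85)/(1.37−0.85) = 0.9231 for the latter.
At expiry t=3: V(3,0)=0.0000, V(3,1)=0.0000, V(3,2)=1.7023, V(3,3)=154.9324
  t=2,j=0: stock 113.4325 → up 155.4025 (V=0.0000), down 96.4176 (V=0.0000). Price 0.0000; hedge Δ=0.0000, bond B=0.0000.
  t=2,j=1: stock 182.8265 → up 250.4723 (V=1.7023), down 155.4025 (V=0.0000). Price 1.1815; hedge Δ=0.0179, bond B=-2.0922.
  t=2,j=2: stock 294.6733 → up 403.7024 (V=154.9324), down 250.4723 (V=1.7023). Price 107.6282; hedge Δ=1.0000, bond B=-187.0451.
  t=1,j=0: stock 133.4500 → up 182.8265 (V=1.1815), down 113.4325 (V=0.0000). Price 0.8200; hedge Δ=0.0170, bond B=-1.4521.
  t=1,j=1: stock 215.0900 → up 294.6733 (V=107.6282), down 182.8265 (V=1.1815). Price 74.7669; hedge Δ=0.9517, bond B=-129.9383.
  t=0,j=0: stock 157.0000 → up 215.0900 (V=74.7669), down 133.4500 (V=0.8200). Price 51.9389; hedge Δ=0.9058, bond B=-90.2667.
The time-0 hedge costs 51.9389, which is the no-arbitrage price.

(0,0): Delta=0.9058 Bond=-90.2667
(1,0): Delta=0.0170 Bond=-1.4521
(1,1): Delta=0.9517 Bond=-129.9383
(2,0): Delta=0.0000 Bond=0.0000
(2,1): Delta=0.0179 Bond=-2.0922
(2,2): Delta=1.0000 Bond=-187.0451
V0=51.9389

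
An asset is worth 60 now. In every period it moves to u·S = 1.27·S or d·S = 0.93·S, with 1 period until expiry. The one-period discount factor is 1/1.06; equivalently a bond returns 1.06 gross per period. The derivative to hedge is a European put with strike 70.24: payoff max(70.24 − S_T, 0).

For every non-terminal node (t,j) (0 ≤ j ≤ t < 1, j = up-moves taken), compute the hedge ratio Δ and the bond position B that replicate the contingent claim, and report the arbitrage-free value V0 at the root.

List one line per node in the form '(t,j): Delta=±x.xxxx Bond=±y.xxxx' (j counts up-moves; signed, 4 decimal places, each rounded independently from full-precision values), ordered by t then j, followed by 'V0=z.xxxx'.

(0,0): Delta=-0.7078 Bond=50.8846
V0=8.4140

Risk-neutral probability p* = (R−d)/(u−d) = (1.06−0.93)/(1.27−0.93) = 0.3824.
At expiry t=1: V(1,0)=14.4400, V(1,1)=0.0000
(0,0): S=60.0000. Δ = (V_up−V_dn)/(S_up−S_dn) = (0.0000−14.4400)/(76.2000−55.8000) = -0.7078. V = [p*·0.0000 + (1−p*)·14.4400]/1.06 = 8.4140. B = V − Δ·S = 50.8846.
Check: Δ(0,0)·S0 + B(0,0) = 8.4140 = V0.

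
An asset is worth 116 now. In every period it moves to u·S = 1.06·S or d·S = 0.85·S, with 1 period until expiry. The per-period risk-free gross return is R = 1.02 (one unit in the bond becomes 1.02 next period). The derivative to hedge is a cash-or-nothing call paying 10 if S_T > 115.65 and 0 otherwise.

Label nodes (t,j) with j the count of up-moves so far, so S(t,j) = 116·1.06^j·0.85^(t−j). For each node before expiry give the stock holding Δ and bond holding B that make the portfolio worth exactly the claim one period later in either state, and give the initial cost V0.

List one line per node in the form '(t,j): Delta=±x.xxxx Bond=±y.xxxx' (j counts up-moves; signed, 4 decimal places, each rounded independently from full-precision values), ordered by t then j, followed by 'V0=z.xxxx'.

No-arbitrage ⇒ martingale measure with p* = (R−d)/(u−d) = 0.8095.
Payoff layer (t=1): V(1,0)=0.0000, V(1,1)=10.0000
Node (0,0) S=116.0000: V=(p*·10.0000+(1−p*)·0.0000)/1.02=7.9365; Δ=(10.0000−0.0000)/(122.9600−98.6000)=0.4105; B=V−Δ·S=-39.6825
Each (Δ,B) replicates both successor values, so the strategy is self-financing and V0 is arbitrage-free.

(0,0): Delta=0.4105 Bond=-39.6825
V0=7.9365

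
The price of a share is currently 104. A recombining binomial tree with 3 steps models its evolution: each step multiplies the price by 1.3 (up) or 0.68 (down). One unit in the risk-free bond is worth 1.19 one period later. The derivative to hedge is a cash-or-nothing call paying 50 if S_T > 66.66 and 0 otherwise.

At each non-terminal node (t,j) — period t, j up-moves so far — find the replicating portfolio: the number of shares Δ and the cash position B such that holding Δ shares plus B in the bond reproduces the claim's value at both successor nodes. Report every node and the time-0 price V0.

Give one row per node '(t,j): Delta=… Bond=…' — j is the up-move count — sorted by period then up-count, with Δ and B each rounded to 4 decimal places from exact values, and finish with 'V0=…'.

(0,0): Delta=0.1598 Bond=10.5779
(1,0): Delta=0.7883 Bond=-31.8546
(1,1): Delta=0.0889 Bond=22.1733
(2,0): Delta=0.0000 Bond=0.0000
(2,1): Delta=0.8772 Bond=-46.0829
(2,2): Delta=0.0000 Bond=42.0168
V0=27.2003

The replicating-portfolio and risk-neutral prices coincide; use p* = (1.19−0.68)/(1.3−0.68) = 0.8226 for the latter.
Payoff layer (t=3): V(3,0)=0.0000, V(3,1)=0.0000, V(3,2)=50.0000, V(3,3)=50.0000
  t=2,j=0: stock 48.0896 → up 62.5165 (V=0.0000), down 32.7009 (V=0.0000). Price 0.0000; hedge Δ=0.0000, bond B=0.0000.
  t=2,j=1: stock 91.9360 → up 119.5168 (V=50.0000), down 62.5165 (V=0.0000). Price 34.5622; hedge Δ=0.8772, bond B=-46.0829.
  t=2,j=2: stock 175.7600 → up 228.4880 (V=50.0000), down 119.5168 (V=50.0000). Price 42.0168; hedge Δ=0.0000, bond B=42.0168.
  t=1,j=0: stock 70.7200 → up 91.9360 (V=34.5622), down 48.0896 (V=0.0000). Price 23.8909; hedge Δ=0.7883, bond B=-31.8546.
  t=1,j=1: stock 135.2000 → up 175.7600 (V=42.0168), down 91.9360 (V=34.5622). Price 34.1968; hedge Δ=0.0889, bond B=22.1733.
  t=0,j=0: stock 104.0000 → up 135.2000 (V=34.1968), down 70.7200 (V=23.8909). Price 27.2003; hedge Δ=0.1598, bond B=10.5779.
Check: Δ(0,0)·S0 + B(0,0) = 27.2003 = V0.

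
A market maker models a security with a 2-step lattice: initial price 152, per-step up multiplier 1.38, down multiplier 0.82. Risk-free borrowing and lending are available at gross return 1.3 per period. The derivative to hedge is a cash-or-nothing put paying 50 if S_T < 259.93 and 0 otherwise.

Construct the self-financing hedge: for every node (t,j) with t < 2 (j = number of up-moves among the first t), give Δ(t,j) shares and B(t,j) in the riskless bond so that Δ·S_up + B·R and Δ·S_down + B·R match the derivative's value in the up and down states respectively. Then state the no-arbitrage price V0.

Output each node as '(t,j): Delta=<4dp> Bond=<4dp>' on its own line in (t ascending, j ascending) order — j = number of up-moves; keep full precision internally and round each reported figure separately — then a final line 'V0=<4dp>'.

(0,0): Delta=-0.3873 Bond=66.7190
(1,0): Delta=0.0000 Bond=38.4615
(1,1): Delta=-0.4257 Bond=94.7802
V0=7.8493

Under the risk-neutral measure, an up-move has probability p* = (R−d)/(u−d) = 0.8571 and values discount at R = 1.3.
Terminal payoffs: V(2,0)=50.0000, V(2,1)=50.0000, V(2,2)=0.0000
(1,0): S=124.6400. Δ = (V_up−V_dn)/(S_up−S_dn) = (50.0000−50.0000)/(172.0032−102.2048) = 0.0000. V = [p*·50.0000 + (1−p*)·50.0000]/1.3 = 38.4615. B = V − Δ·S = 38.4615.
(1,1): S=209.7600. Δ = (V_up−V_dn)/(S_up−S_dn) = (0.0000−50.0000)/(289.4688−172.0032) = -0.4257. V = [p*·0.0000 + (1−p*)·50.0000]/1.3 = 5.4945. B = V − Δ·S = 94.7802.
(0,0): S=152.0000. Δ = (V_up−V_dn)/(S_up−S_dn) = (5.4945−38.4615)/(209.7600−124.6400) = -0.3873. V = [p*·5.4945 + (1−p*)·38.4615]/1.3 = 7.8493. B = V − Δ·S = 66.7190.
The time-0 hedge costs 7.8493, which is the no-arbitrage price.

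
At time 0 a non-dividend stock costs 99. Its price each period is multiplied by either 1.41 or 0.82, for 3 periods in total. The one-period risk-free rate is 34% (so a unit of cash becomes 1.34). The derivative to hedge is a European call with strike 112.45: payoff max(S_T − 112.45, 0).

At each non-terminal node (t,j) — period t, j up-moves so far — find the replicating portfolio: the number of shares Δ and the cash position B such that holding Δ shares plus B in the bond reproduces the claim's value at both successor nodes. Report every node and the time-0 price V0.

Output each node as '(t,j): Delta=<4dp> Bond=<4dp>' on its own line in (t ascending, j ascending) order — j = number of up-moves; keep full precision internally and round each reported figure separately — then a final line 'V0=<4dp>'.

(0,0): Delta=0.9577 Bond=-42.2160
(1,0): Delta=0.6721 Bond=-33.3889
(1,1): Delta=0.9800 Bond=-59.6899
(2,0): Delta=0.0000 Bond=0.0000
(2,1): Delta=0.7247 Bond=-50.7640
(2,2): Delta=1.0000 Bond=-83.9179
V0=52.5924

Risk-neutral probability p* = (R−d)/(u−d) = (1.34−0.82)/(1.41−0.82) = 0.8814.
Terminal payoffs: V(3,0)=0.0000, V(3,1)=0.0000, V(3,2)=48.9440, V(3,3)=165.0689
(2,0): S=66.5676. Δ = (V_up−V_dn)/(S_up−S_dn) = (0.0000−0.0000)/(93.8603−54.5854) = 0.0000. V = [p*·0.0000 + (1−p*)·0.0000]/1.34 = 0.0000. B = V − Δ·S = 0.0000.
(2,1): S=114.4638. Δ = (V_up−V_dn)/(S_up−S_dn) = (48.9440−0.0000)/(161.3940−93.8603) = 0.7247. V = [p*·48.9440 + (1−p*)·0.0000]/1.34 = 32.1918. B = V − Δ·S = -50.7640.
(2,2): S=196.8219. Δ = (V_up−V_dn)/(S_up−S_dn) = (165.0689−48.9440)/(277.5189−161.3940) = 1.0000. V = [p*·165.0689 + (1−p*)·48.9440]/1.34 = 112.9040. B = V − Δ·S = -83.9179.
(1,0): S=81.1800. Δ = (V_up−V_dn)/(S_up−S_dn) = (32.1918−0.0000)/(114.4638−66.5676) = 0.6721. V = [p*·32.1918 + (1−p*)·0.0000]/1.34 = 21.1735. B = V − Δ·S = -33.3889.
(1,1): S=139.5900. Δ = (V_up−V_dn)/(S_up−S_dn) = (112.9040−32.1918)/(196.8219−114.4638) = 0.9800. V = [p*·112.9040 + (1−p*)·32.1918]/1.34 = 77.1104. B = V − Δ·S = -59.6899.
(0,0): S=99.0000. Δ = (V_up−V_dn)/(S_up−S_dn) = (77.1104−21.1735)/(139.5900−81.1800) = 0.9577. V = [p*·77.1104 + (1−p*)·21.1735]/1.34 = 52.5924. B = V − Δ·S = -42.2160.
The time-0 hedge costs 52.5924, which is the no-arbitrage price.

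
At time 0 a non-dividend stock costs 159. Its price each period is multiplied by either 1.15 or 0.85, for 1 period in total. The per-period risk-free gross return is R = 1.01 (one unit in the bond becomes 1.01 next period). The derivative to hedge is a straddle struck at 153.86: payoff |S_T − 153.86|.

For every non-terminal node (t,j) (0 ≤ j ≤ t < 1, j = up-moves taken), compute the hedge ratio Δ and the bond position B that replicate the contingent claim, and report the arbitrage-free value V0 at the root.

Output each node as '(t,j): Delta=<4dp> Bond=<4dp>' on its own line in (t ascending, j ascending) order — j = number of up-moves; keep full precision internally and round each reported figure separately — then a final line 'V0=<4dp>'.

Under the risk-neutral measure, an up-move has probability p* = (R−d)/(u−d) = 0.5333 and values discount at R = 1.01.
Terminal values V(1,·): V(1,0)=18.7100, V(1,1)=28.9900
Node (0,0) S=159.0000: V=(p*·28.9900+(1−p*)·18.7100)/1.01=23.9531; Δ=(28.9900−18.7100)/(182.8500−135.1500)=0.2155; B=V−Δ·S=-10.3135
The time-0 hedge costs 23.9531, which is the no-arbitrage price.

(0,0): Delta=0.2155 Bond=-10.3135
V0=23.9531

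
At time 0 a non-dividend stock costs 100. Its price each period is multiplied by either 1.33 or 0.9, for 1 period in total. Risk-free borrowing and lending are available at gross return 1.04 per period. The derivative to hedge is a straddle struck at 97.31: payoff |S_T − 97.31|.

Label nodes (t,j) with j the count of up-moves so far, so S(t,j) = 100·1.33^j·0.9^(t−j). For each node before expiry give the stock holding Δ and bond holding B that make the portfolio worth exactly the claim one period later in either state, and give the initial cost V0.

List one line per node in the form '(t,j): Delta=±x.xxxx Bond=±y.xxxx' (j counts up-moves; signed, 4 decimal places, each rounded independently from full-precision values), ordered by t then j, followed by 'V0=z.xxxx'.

(0,0): Delta=0.6600 Bond=-50.0865
V0=15.9135

Risk-neutral probability p* = (R−d)/(u−d) = (1.04−0.9)/(1.33−0.9) = 0.3256.
Terminal payoffs: V(1,0)=7.3100, V(1,1)=35.6900
  t=0,j=0: stock 100.0000 → up 133.0000 (V=35.6900), down 90.0000 (V=7.3100). Price 15.9135; hedge Δ=0.6600, bond B=-50.0865.
Self-financing check: at every node Δ·S+B equals the discounted successor values.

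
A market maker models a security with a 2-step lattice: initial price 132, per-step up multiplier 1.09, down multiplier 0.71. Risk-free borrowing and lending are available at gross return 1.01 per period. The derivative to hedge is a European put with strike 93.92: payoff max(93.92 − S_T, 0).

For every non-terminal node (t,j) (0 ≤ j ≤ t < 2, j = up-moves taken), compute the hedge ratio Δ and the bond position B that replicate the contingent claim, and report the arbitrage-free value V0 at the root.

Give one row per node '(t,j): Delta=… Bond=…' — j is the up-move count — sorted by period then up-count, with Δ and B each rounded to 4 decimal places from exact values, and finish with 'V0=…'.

(0,0): Delta=-0.1138 Bond=16.2077
(1,0): Delta=-0.7688 Bond=77.7564
(1,1): Delta=0.0000 Bond=0.0000
V0=1.1896

Under the risk-neutral measure, an up-move has probability p* = (R−d)/(u−d) = 0.7895 and values discount at R = 1.01.
Payoff layer (t=2): V(2,0)=27.3788, V(2,1)=0.0000, V(2,2)=0.0000
  t=1,j=0: stock 93.7200 → up 102.1548 (V=0.0000), down 66.5412 (V=27.3788). Price 5.7069; hedge Δ=-0.7688, bond B=77.7564.
  t=1,j=1: stock 143.8800 → up 156.8292 (V=0.0000), down 102.1548 (V=0.0000). Price 0.0000; hedge Δ=0.0000, bond B=0.0000.
  t=0,j=0: stock 132.0000 → up 143.8800 (V=0.0000), down 93.7200 (V=5.7069). Price 1.1896; hedge Δ=-0.1138, bond B=16.2077.
Check: Δ(0,0)·S0 + B(0,0) = 1.1896 = V0.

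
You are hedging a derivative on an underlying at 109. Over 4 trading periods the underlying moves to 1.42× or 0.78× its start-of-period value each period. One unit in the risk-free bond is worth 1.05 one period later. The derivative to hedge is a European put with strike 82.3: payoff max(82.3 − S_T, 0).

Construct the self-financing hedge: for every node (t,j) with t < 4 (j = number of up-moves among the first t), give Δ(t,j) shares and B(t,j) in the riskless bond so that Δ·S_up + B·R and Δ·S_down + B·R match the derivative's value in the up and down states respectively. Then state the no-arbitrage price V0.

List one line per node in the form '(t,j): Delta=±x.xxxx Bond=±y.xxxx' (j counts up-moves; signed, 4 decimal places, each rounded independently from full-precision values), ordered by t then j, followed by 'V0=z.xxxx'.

Under the risk-neutral measure, an up-move has probability p* = (R−d)/(u−d) = 0.4219 and values discount at R = 1.05.
At expiry t=4: V(4,0)=41.9536, V(4,1)=8.8488, V(4,2)=0.0000, V(4,3)=0.0000, V(4,4)=0.0000
  t=3,j=0: stock 51.7262 → up 73.4512 (V=8.8488), down 40.3464 (V=41.9536). Price 26.6548; hedge Δ=-1.0000, bond B=78.3810.
  t=3,j=1: stock 94.1682 → up 133.7188 (V=0.0000), down 73.4512 (V=8.8488). Price 4.8721; hedge Δ=-0.1468, bond B=18.6984.
  t=3,j=2: stock 171.4343 → up 243.4367 (V=0.0000), down 133.7188 (V=0.0000). Price 0.0000; hedge Δ=0.0000, bond B=0.0000.
  t=3,j=3: stock 312.0984 → up 443.1797 (V=0.0000), down 243.4367 (V=0.0000). Price 0.0000; hedge Δ=0.0000, bond B=0.0000.
  t=2,j=0: stock 66.3156 → up 94.1682 (V=4.8721), down 51.7262 (V=26.6548). Price 16.6335; hedge Δ=-0.5132, bond B=50.6689.
  t=2,j=1: stock 120.7284 → up 171.4343 (V=0.0000), down 94.1682 (V=4.8721). Price 2.6826; hedge Δ=-0.0631, bond B=10.2953.
  t=2,j=2: stock 219.7876 → up 312.0984 (V=0.0000), down 171.4343 (V=0.0000). Price 0.0000; hedge Δ=0.0000, bond B=0.0000.
  t=1,j=0: stock 85.0200 → up 120.7284 (V=2.6826), down 66.3156 (V=16.6335). Price 10.2362; hedge Δ=-0.2564, bond B=32.0346.
  t=1,j=1: stock 154.7800 → up 219.7876 (V=0.0000), down 120.7284 (V=2.6826). Price 1.4770; hedge Δ=-0.0271, bond B=5.6685.
  t=0,j=0: stock 109.0000 → up 154.7800 (V=1.4770), down 85.0200 (V=10.2362). Price 6.2294; hedge Δ=-0.1256, bond B=19.9156.
Self-financing check: at every node Δ·S+B equals the discounted successor values.

(0,0): Delta=-0.1256 Bond=19.9156
(1,0): Delta=-0.2564 Bond=32.0346
(1,1): Delta=-0.0271 Bond=5.6685
(2,0): Delta=-0.5132 Bond=50.6689
(2,1): Delta=-0.0631 Bond=10.2953
(2,2): Delta=0.0000 Bond=0.0000
(3,0): Delta=-1.0000 Bond=78.3810
(3,1): Delta=-0.1468 Bond=18.6984
(3,2): Delta=0.0000 Bond=0.0000
(3,3): Delta=0.0000 Bond=0.0000
V0=6.2294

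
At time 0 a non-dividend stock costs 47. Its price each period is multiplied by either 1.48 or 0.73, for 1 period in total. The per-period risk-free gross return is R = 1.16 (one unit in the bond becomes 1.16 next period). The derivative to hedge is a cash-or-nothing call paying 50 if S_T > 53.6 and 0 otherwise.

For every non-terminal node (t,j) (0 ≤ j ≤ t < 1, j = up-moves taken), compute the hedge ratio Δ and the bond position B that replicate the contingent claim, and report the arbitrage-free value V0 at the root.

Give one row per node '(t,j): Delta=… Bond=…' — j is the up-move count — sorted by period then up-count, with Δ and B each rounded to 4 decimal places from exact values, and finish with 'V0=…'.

Under the risk-neutral measure, an up-move has probability p* = (R−d)/(u−d) = 0.5733 and values discount at R = 1.16.
Payoff layer (t=1): V(1,0)=0.0000, V(1,1)=50.0000
Node (0,0) S=47.0000: V=(p*·50.0000+(1−p*)·0.0000)/1.16=24.7126; Δ=(50.0000−0.0000)/(69.5600−34.3100)=1.4184; B=V−Δ·S=-41.9540
Root portfolio cost Δ·47+B reproduces V0=24.7126.

(0,0): Delta=1.4184 Bond=-41.9540
V0=24.7126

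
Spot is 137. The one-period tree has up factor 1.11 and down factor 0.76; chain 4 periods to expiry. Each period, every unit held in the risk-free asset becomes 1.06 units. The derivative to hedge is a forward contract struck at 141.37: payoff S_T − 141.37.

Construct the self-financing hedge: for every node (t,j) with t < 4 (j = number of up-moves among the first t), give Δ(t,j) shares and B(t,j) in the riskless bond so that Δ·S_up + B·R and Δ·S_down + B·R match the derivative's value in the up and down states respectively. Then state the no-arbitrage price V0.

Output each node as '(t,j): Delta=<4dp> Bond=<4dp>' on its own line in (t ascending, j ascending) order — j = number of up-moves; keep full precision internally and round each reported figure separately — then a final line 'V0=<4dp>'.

The replicating-portfolio and risk-neutral prices coincide; use p* = (1.06−0.76)/(1.11−0.76) = 0.8571 for the latter.
At expiry t=4: V(4,0)=-95.6638, V(4,1)=-74.6149, V(4,2)=-43.8724, V(4,3)=1.0277, V(4,4)=66.6056
  t=3,j=0: stock 60.1397 → up 66.7551 (V=-74.6149), down 45.7062 (V=-95.6638). Price -73.2282; hedge Δ=1.0000, bond B=-133.3679.
  t=3,j=1: stock 87.8356 → up 97.4976 (V=-43.8724), down 66.7551 (V=-74.6149). Price -45.5323; hedge Δ=1.0000, bond B=-133.3679.
  t=3,j=2: stock 128.2863 → up 142.3977 (V=1.0277), down 97.4976 (V=-43.8724). Price -5.0817; hedge Δ=1.0000, bond B=-133.3679.
  t=3,j=3: stock 187.3654 → up 207.9756 (V=66.6056), down 142.3977 (V=1.0277). Price 53.9975; hedge Δ=1.0000, bond B=-133.3679.
  t=2,j=0: stock 79.1312 → up 87.8356 (V=-45.5323), down 60.1397 (V=-73.2282). Price -46.6876; hedge Δ=1.0000, bond B=-125.8188.
  t=2,j=1: stock 115.5732 → up 128.2863 (V=-5.0817), down 87.8356 (V=-45.5323). Price -10.2456; hedge Δ=1.0000, bond B=-125.8188.
  t=2,j=2: stock 168.7977 → up 187.3654 (V=53.9975), down 128.2863 (V=-5.0817). Price 42.9789; hedge Δ=1.0000, bond B=-125.8188.
  t=1,j=0: stock 104.1200 → up 115.5732 (V=-10.2456), down 79.1312 (V=-46.6876). Price -14.5770; hedge Δ=1.0000, bond B=-118.6970.
  t=1,j=1: stock 152.0700 → up 168.7977 (V=42.9789), down 115.5732 (V=-10.2456). Price 33.3730; hedge Δ=1.0000, bond B=-118.6970.
  t=0,j=0: stock 137.0000 → up 152.0700 (V=33.3730), down 104.1200 (V=-14.5770). Price 25.0217; hedge Δ=1.0000, bond B=-111.9783.
Self-financing check: at every node Δ·S+B equals the discounted successor values.

(0,0): Delta=1.0000 Bond=-111.9783
(1,0): Delta=1.0000 Bond=-118.6970
(1,1): Delta=1.0000 Bond=-118.6970
(2,0): Delta=1.0000 Bond=-125.8188
(2,1): Delta=1.0000 Bond=-125.8188
(2,2): Delta=1.0000 Bond=-125.8188
(3,0): Delta=1.0000 Bond=-133.3679
(3,1): Delta=1.0000 Bond=-133.3679
(3,2): Delta=1.0000 Bond=-133.3679
(3,3): Delta=1.0000 Bond=-133.3679
V0=25.0217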